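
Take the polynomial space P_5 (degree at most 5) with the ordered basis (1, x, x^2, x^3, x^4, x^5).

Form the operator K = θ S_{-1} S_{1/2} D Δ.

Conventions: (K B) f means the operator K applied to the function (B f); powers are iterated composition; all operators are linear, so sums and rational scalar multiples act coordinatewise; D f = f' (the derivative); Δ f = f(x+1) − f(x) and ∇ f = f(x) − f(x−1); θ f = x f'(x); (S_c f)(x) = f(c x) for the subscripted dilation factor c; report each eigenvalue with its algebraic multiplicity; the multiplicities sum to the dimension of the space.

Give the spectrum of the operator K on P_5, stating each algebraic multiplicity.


image of 1: 0
image of x: 0
image of x^2: 0
image of x^3: -3x
image of x^4: 6x^2 - 6x
image of x^5: -(15/2)x^3 + 15x^2 - 10x
the matrix is upper triangular; its diagonal is (0, 0, 0, 0, 0, 0)
for a triangular matrix the eigenvalues are the diagonal entries, with algebraic multiplicity their repetition count

λ = 0 (multiplicity 6)


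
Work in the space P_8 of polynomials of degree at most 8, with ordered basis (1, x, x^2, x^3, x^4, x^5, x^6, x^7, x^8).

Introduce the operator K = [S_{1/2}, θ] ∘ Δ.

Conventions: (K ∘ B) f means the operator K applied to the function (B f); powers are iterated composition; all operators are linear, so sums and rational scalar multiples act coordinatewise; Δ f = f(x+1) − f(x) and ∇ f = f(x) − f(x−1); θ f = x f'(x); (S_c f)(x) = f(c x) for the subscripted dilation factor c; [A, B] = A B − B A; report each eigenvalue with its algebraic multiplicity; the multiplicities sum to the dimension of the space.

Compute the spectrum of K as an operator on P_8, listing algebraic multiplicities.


image of 1: 0
image of x: 0
image of x^2: 0
image of x^3: 0
image of x^4: 0
image of x^5: 0
image of x^6: 0
image of x^7: 0
image of x^8: 0
the matrix is upper triangular; its diagonal is (0, 0, 0, 0, 0, 0, 0, 0, 0)
for a triangular matrix the eigenvalues are the diagonal entries, with algebraic multiplicity their repetition count

λ = 0 (multiplicity 9)


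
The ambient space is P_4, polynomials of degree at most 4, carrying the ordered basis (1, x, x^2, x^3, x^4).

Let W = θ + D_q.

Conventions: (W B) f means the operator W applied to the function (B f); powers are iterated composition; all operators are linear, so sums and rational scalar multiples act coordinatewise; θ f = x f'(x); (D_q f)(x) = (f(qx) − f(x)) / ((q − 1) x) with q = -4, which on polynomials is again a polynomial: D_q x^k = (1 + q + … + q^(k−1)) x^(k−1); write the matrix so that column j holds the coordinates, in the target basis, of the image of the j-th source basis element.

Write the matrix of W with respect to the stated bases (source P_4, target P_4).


image of 1: 0
image of x: x + 1
image of x^2: 2x^2 - 3x
image of x^3: 3x^3 + 13x^2
image of x^4: 4x^4 - 51x^3
each image's coordinates form column j of the matrix

the matrix is [[0, 1, 0, 0, 0]; [0, 1, -3, 0, 0]; [0, 0, 2, 13, 0]; [0, 0, 0, 3, -51]; [0, 0, 0, 0, 4]] (rows listed top to bottom)


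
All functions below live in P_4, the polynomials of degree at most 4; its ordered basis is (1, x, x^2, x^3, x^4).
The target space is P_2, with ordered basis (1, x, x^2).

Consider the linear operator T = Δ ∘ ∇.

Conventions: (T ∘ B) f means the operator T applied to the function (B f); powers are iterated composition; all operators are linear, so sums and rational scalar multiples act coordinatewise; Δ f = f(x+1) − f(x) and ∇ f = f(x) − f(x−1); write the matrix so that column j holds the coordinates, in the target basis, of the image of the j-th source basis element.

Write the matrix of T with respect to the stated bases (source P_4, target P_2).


the matrix is [[0, 0, 2, 0, 2]; [0, 0, 0, 6, 0]; [0, 0, 0, 0, 12]] (rows listed top to bottom)

image of 1: 0
image of x: 0
image of x^2: 2
image of x^3: 6x
image of x^4: 12x^2 + 2
each image's coordinates form column j of the matrix


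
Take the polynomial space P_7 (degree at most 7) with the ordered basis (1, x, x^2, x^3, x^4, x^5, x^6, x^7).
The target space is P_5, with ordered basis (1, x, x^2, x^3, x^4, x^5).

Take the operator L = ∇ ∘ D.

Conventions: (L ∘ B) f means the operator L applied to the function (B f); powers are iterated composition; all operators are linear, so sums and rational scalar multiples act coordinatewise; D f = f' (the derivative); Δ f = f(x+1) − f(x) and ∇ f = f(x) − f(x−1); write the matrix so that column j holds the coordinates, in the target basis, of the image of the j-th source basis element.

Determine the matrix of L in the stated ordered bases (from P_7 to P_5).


image of 1: 0
image of x: 0
image of x^2: 2
image of x^3: 6x - 3
image of x^4: 12x^2 - 12x + 4
image of x^5: 20x^3 - 30x^2 + 20x - 5
image of x^6: 30x^4 - 60x^3 + 60x^2 - 30x + 6
image of x^7: 42x^5 - 105x^4 + 140x^3 - 105x^2 + 42x - 7
each image's coordinates form column j of the matrix

the matrix is [[0, 0, 2, -3, 4, -5, 6, -7]; [0, 0, 0, 6, -12, 20, -30, 42]; [0, 0, 0, 0, 12, -30, 60, -105]; [0, 0, 0, 0, 0, 20, -60, 140]; [0, 0, 0, 0, 0, 0, 30, -105]; [0, 0, 0, 0, 0, 0, 0, 42]] (rows listed top to bottom)


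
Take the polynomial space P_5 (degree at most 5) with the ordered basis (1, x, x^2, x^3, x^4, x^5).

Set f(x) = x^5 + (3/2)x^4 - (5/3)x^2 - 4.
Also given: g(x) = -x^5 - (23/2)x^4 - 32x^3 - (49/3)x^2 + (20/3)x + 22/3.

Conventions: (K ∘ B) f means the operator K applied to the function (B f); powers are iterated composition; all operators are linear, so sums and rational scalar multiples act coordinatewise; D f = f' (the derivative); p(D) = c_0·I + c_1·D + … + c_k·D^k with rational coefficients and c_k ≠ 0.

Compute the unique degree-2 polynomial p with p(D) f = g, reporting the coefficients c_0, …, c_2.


D^0 f = x^5 + (3/2)x^4 - (5/3)x^2 - 4
D^1 f = 5x^4 + 6x^3 - (10/3)x
D^2 f = 20x^3 + 18x^2 - 10/3
matching coefficients of g against c_0 f + c_1 Df + … from the top degree down determines the c_i
solution: c_0 = -1, c_1 = -2, c_2 = -1

c_0 = -1, c_1 = -2, c_2 = -1


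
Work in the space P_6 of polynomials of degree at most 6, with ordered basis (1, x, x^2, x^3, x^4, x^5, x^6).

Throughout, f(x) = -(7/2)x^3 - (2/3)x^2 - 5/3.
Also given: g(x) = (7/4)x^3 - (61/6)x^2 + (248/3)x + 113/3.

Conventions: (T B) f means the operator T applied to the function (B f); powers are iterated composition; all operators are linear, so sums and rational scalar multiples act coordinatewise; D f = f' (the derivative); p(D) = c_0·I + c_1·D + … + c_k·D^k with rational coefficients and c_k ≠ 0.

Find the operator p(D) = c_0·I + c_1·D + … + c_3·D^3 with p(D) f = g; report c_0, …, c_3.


c_0 = -1/2, c_1 = 1, c_2 = -4, c_3 = -3/2

D^0 f = -(7/2)x^3 - (2/3)x^2 - 5/3
D^1 f = -(21/2)x^2 - (4/3)x
D^2 f = -21x - 4/3
D^3 f = -21
matching coefficients of g against c_0 f + c_1 Df + … from the top degree down determines the c_i
solution: c_0 = -1/2, c_1 = 1, c_2 = -4, c_3 = -3/2


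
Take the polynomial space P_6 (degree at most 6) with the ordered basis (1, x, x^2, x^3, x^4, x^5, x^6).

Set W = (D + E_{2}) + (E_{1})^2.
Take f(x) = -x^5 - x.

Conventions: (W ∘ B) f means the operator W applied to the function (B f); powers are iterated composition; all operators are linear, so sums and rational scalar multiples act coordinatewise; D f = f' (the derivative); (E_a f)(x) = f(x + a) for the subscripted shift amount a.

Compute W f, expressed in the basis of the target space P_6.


the image equals g(x) = -2x^5 - 25x^4 - 80x^3 - 160x^2 - 162x - 69

D f = -5x^4 - 1
E_{2} f = -x^5 - 10x^4 - 40x^3 - 80x^2 - 81x - 34
(D + E_{2}) f = -x^5 - 15x^4 - 40x^3 - 80x^2 - 81x - 35
E_{1} f = -x^5 - 5x^4 - 10x^3 - 10x^2 - 6x - 2
E_{1} E_{1} f = -x^5 - 10x^4 - 40x^3 - 80x^2 - 81x - 34
((D + E_{2}) + (E_{1})^2) f = -2x^5 - 25x^4 - 80x^3 - 160x^2 - 162x - 69


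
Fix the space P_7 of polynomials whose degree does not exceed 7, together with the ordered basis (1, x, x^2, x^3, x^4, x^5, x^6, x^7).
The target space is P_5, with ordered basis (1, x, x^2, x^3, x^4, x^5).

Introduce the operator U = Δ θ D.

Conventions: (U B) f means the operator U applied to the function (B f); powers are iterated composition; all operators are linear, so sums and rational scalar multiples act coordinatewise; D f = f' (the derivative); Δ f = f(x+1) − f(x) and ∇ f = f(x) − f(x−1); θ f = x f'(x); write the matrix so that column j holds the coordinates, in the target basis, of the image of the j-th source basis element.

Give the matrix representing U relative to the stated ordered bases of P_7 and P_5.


image of 1: 0
image of x: 0
image of x^2: 2
image of x^3: 12x + 6
image of x^4: 36x^2 + 36x + 12
image of x^5: 80x^3 + 120x^2 + 80x + 20
image of x^6: 150x^4 + 300x^3 + 300x^2 + 150x + 30
image of x^7: 252x^5 + 630x^4 + 840x^3 + 630x^2 + 252x + 42
each image's coordinates form column j of the matrix

the matrix is [[0, 0, 2, 6, 12, 20, 30, 42]; [0, 0, 0, 12, 36, 80, 150, 252]; [0, 0, 0, 0, 36, 120, 300, 630]; [0, 0, 0, 0, 0, 80, 300, 840]; [0, 0, 0, 0, 0, 0, 150, 630]; [0, 0, 0, 0, 0, 0, 0, 252]] (rows listed top to bottom)


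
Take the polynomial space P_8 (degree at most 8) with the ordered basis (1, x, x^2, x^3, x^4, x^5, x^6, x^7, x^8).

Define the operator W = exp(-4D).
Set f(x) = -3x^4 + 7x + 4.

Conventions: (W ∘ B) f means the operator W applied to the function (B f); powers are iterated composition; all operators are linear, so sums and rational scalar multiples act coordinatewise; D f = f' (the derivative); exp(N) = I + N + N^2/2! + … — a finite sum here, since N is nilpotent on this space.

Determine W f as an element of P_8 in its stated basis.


g(x) = -3x^4 + 48x^3 - 288x^2 + 775x - 792

order-1 term: 48x^3 - 28
order-2 term: -288x^2
order-3 term: 768x
order-4 term: -768
the series for exp(-4D) f terminates at order 4
exp(-4D) f = -3x^4 + 48x^3 - 288x^2 + 775x - 792


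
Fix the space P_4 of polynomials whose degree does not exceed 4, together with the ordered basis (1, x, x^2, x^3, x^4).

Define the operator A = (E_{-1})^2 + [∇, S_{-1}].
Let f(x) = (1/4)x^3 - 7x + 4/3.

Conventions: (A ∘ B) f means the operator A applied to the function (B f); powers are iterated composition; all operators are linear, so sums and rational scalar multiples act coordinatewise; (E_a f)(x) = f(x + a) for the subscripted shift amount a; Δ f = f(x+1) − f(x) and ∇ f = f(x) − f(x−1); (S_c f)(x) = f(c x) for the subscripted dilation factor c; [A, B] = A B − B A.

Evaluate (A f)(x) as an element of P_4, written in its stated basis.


the result is g(x) = (1/4)x^3 - 3x^2 - 4x + 161/6

E_{-1} f = (1/4)x^3 - (3/4)x^2 - (25/4)x + 97/12
E_{-1} E_{-1} f = (1/4)x^3 - (3/2)x^2 - 4x + 40/3
S_{-1} f = -(1/4)x^3 + 7x + 4/3
∇ S_{-1} f = -(3/4)x^2 + (3/4)x + 27/4
∇ f = (3/4)x^2 - (3/4)x - 27/4
S_{-1} ∇ f = (3/4)x^2 + (3/4)x - 27/4
[∇, S_{-1}] f = -(3/2)x^2 + 27/2
((E_{-1})^2 + [∇, S_{-1}]) f = (1/4)x^3 - 3x^2 - 4x + 161/6


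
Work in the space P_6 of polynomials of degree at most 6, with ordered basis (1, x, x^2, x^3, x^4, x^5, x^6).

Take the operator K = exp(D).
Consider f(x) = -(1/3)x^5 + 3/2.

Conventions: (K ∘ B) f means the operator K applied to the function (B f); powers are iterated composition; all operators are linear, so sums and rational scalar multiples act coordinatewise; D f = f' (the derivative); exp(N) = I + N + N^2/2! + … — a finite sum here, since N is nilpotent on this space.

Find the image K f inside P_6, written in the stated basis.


order-1 term: -(5/3)x^4
order-2 term: -(10/3)x^3
order-3 term: -(10/3)x^2
order-4 term: -(5/3)x
order-5 term: -1/3
the series for exp(D) f terminates at order 5
exp(D) f = -(1/3)x^5 - (5/3)x^4 - (10/3)x^3 - (10/3)x^2 - (5/3)x + 7/6

the image equals g(x) = -(1/3)x^5 - (5/3)x^4 - (10/3)x^3 - (10/3)x^2 - (5/3)x + 7/6


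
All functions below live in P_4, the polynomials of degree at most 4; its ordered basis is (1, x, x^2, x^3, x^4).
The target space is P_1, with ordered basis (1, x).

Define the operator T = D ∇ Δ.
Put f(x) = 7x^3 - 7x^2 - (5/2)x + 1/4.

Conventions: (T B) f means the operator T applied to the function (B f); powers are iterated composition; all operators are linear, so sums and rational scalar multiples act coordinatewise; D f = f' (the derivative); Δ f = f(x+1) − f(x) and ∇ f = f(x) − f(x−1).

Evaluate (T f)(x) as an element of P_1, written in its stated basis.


Δ f = 21x^2 + 7x - 5/2
∇ Δ f = 42x - 14
D ∇ Δ f = 42

the image equals g(x) = 42


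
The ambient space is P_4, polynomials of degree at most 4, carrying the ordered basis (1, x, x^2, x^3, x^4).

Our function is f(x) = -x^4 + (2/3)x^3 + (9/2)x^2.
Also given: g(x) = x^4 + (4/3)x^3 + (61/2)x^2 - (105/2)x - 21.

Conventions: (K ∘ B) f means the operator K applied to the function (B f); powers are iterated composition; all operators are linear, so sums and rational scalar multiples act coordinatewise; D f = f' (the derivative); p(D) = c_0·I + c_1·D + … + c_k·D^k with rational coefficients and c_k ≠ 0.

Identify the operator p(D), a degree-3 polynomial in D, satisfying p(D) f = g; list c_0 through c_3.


D^0 f = -x^4 + (2/3)x^3 + (9/2)x^2
D^1 f = -4x^3 + 2x^2 + 9x
D^2 f = -12x^2 + 4x + 9
D^3 f = -24x + 4
matching coefficients of g against c_0 f + c_1 Df + … from the top degree down determines the c_i
solution: c_0 = -1, c_1 = -1/2, c_2 = -3, c_3 = 3/2

p(D) = -I − (1/2)·D − 3·D^2 + (3/2)·D^3, i.e. c_0 = -1, c_1 = -1/2, c_2 = -3, c_3 = 3/2


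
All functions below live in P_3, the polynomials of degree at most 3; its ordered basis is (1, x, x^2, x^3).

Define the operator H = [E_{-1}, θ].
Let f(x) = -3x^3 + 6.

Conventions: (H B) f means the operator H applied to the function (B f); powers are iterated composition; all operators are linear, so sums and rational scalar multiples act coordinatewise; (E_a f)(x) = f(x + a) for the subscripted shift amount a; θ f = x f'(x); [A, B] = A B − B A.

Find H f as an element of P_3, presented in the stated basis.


the result is g(x) = 9x^2 - 18x + 9

θ f = -9x^3
E_{-1} θ f = -9x^3 + 27x^2 - 27x + 9
E_{-1} f = -3x^3 + 9x^2 - 9x + 9
θ E_{-1} f = -9x^3 + 18x^2 - 9x
[E_{-1}, θ] f = 9x^2 - 18x + 9


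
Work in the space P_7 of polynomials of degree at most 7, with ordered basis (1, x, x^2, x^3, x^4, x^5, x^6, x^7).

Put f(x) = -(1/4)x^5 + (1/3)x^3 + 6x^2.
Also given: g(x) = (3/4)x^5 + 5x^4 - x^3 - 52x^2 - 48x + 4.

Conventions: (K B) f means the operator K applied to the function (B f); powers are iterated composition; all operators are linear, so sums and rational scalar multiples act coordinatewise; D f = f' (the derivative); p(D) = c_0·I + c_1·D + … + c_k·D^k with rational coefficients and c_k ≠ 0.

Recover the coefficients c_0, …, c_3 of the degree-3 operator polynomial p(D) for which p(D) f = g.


D^0 f = -(1/4)x^5 + (1/3)x^3 + 6x^2
D^1 f = -(5/4)x^4 + x^2 + 12x
D^2 f = -5x^3 + 2x + 12
D^3 f = -15x^2 + 2
matching coefficients of g against c_0 f + c_1 Df + … from the top degree down determines the c_i
solution: c_0 = -3, c_1 = -4, c_2 = 0, c_3 = 2

p(D) = -3·I − 4·D + 2·D^3, i.e. c_0 = -3, c_1 = -4, c_2 = 0, c_3 = 2


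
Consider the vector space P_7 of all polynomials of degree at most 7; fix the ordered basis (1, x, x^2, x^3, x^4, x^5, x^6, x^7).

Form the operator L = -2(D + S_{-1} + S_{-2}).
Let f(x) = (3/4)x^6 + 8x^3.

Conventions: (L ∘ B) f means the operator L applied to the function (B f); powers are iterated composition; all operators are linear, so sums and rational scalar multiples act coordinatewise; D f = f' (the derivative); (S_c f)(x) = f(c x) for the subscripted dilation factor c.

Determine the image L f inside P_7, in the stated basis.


the image equals g(x) = -(195/2)x^6 - 9x^5 + 144x^3 - 48x^2

D f = (9/2)x^5 + 24x^2
S_{-1} f = (3/4)x^6 - 8x^3
S_{-2} f = 48x^6 - 64x^3
(D + S_{-1} + S_{-2}) f = (195/4)x^6 + (9/2)x^5 - 72x^3 + 24x^2
(-2(D + S_{-1} + S_{-2})) f = -(195/2)x^6 - 9x^5 + 144x^3 - 48x^2


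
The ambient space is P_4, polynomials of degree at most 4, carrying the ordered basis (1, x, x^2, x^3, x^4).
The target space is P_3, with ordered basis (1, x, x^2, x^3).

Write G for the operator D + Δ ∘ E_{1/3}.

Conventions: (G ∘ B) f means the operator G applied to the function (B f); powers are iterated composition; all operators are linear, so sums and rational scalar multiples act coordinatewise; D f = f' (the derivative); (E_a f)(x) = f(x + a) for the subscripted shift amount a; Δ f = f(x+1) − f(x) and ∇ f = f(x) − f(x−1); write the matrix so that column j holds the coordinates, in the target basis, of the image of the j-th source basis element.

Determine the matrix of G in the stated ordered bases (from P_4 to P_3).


image of 1: 0
image of x: 2
image of x^2: 4x + 5/3
image of x^3: 6x^2 + 5x + 7/3
image of x^4: 8x^3 + 10x^2 + (28/3)x + 85/27
each image's coordinates form column j of the matrix

the matrix is [[0, 2, 5/3, 7/3, 85/27]; [0, 0, 4, 5, 28/3]; [0, 0, 0, 6, 10]; [0, 0, 0, 0, 8]] (rows listed top to bottom)


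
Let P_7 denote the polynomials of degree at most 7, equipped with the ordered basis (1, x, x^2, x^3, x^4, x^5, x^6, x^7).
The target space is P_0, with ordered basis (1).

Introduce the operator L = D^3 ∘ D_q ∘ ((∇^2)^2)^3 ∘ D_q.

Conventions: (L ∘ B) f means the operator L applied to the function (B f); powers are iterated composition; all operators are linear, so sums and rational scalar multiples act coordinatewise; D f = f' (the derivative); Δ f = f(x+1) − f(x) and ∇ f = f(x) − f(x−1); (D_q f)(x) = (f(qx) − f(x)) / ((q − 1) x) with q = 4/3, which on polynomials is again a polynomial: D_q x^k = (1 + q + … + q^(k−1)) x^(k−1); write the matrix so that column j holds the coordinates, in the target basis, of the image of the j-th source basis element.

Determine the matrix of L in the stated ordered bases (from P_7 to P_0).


image of 1: 0
image of x: 0
image of x^2: 0
image of x^3: 0
image of x^4: 0
image of x^5: 0
image of x^6: 0
image of x^7: 0
each image's coordinates form column j of the matrix

the matrix is [[0, 0, 0, 0, 0, 0, 0, 0]] (rows listed top to bottom)


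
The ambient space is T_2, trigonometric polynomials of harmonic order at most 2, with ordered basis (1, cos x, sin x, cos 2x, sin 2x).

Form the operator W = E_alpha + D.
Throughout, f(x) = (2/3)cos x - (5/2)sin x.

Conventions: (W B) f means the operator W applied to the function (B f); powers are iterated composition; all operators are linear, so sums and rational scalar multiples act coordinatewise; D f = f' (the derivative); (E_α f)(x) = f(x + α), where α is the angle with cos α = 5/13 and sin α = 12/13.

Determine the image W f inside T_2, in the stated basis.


E_alpha f = -(80/39)cos x - (41/26)sin x
D f = -(5/2)cos x - (2/3)sin x
(E_alpha + D) f = -(355/78)cos x - (175/78)sin x

g(x) = -(355/78)cos x - (175/78)sin x


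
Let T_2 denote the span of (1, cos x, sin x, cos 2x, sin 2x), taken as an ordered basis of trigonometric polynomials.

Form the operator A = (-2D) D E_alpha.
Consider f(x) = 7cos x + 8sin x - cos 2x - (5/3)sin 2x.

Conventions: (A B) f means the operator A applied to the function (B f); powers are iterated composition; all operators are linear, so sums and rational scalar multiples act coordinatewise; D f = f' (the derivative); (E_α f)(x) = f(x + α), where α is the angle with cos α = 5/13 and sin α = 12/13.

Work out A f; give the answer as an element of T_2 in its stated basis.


E_alpha f = (131/13)cos x - (44/13)sin x - (81/169)cos 2x + (955/507)sin 2x
D E_alpha f = -(44/13)cos x - (131/13)sin x + (1910/507)cos 2x + (162/169)sin 2x
D D E_alpha f = -(131/13)cos x + (44/13)sin x + (324/169)cos 2x - (3820/507)sin 2x
(-2D) D E_alpha f = (262/13)cos x - (88/13)sin x - (648/169)cos 2x + (7640/507)sin 2x

the image equals g(x) = (262/13)cos x - (88/13)sin x - (648/169)cos 2x + (7640/507)sin 2x


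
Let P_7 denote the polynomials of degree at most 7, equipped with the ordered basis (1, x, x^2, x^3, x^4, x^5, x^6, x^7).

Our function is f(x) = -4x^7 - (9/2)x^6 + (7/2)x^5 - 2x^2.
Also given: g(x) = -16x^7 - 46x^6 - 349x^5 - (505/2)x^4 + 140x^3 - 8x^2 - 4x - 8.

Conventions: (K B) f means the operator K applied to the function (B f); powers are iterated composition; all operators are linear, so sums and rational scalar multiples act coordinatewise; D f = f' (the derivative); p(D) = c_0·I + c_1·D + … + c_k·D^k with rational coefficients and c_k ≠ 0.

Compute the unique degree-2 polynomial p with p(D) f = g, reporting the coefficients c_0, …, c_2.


p(D) = 4·I + D + 2·D^2, i.e. c_0 = 4, c_1 = 1, c_2 = 2

D^0 f = -4x^7 - (9/2)x^6 + (7/2)x^5 - 2x^2
D^1 f = -28x^6 - 27x^5 + (35/2)x^4 - 4x
D^2 f = -168x^5 - 135x^4 + 70x^3 - 4
matching coefficients of g against c_0 f + c_1 Df + … from the top degree down determines the c_i
solution: c_0 = 4, c_1 = 1, c_2 = 2


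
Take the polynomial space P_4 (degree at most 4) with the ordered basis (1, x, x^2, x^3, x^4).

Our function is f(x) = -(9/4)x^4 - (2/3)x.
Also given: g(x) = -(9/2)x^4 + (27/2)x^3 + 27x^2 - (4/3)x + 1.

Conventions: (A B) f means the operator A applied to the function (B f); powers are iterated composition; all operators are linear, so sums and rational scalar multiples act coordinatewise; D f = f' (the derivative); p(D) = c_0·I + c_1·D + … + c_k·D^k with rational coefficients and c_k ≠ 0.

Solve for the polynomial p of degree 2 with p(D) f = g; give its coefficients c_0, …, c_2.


p(D) = 2·I − (3/2)·D − D^2, i.e. c_0 = 2, c_1 = -3/2, c_2 = -1

D^0 f = -(9/4)x^4 - (2/3)x
D^1 f = -9x^3 - 2/3
D^2 f = -27x^2
matching coefficients of g against c_0 f + c_1 Df + … from the top degree down determines the c_i
solution: c_0 = 2, c_1 = -3/2, c_2 = -1


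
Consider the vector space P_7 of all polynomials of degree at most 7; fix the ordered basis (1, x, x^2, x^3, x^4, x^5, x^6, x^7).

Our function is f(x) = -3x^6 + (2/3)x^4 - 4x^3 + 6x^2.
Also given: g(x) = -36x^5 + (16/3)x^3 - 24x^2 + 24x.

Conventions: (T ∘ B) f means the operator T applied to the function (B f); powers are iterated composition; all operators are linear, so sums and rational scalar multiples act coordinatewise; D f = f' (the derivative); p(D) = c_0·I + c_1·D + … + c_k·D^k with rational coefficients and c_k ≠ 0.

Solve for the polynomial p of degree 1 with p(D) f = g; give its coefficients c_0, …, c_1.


p(D) = 2·D, i.e. c_0 = 0, c_1 = 2

D^0 f = -3x^6 + (2/3)x^4 - 4x^3 + 6x^2
D^1 f = -18x^5 + (8/3)x^3 - 12x^2 + 12x
matching coefficients of g against c_0 f + c_1 Df + … from the top degree down determines the c_i
solution: c_0 = 0, c_1 = 2


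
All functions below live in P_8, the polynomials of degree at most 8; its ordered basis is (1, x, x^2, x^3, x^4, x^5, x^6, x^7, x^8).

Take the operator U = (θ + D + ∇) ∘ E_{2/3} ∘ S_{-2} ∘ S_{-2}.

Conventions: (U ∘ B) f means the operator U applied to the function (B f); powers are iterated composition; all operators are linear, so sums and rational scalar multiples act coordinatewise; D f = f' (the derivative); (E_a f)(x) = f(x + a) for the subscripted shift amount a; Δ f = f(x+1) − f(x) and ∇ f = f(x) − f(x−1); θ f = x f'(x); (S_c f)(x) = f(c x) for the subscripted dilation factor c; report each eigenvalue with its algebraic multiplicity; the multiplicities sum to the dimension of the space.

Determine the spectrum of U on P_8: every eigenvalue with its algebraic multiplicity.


λ = 0 (multiplicity 1), λ = 4 (multiplicity 1), λ = 32 (multiplicity 1), λ = 192 (multiplicity 1), λ = 1024 (multiplicity 1), λ = 5120 (multiplicity 1), λ = 24576 (multiplicity 1), λ = 114688 (multiplicity 1), λ = 524288 (multiplicity 1)

image of 1: 0
image of x: 4x + 8
image of x^2: 32x^2 + (256/3)x + 80/3
image of x^3: 192x^3 + 640x^2 + (1216/3)x + 320/3
image of x^4: 1024x^4 + 4096x^3 + (11776/3)x^2 + (54272/27)x + 9472/27
image of x^5: 5120x^5 + (71680/3)x^4 + 30720x^3 + (624640/27)x^2 + (650240/81)x + 93184/81
image of x^6: 24576x^6 + 131072x^5 + (634880/3)x^4 + (1884160/9)x^3 + (2928640/27)x^2 + (2498560/81)x + 290816/81
image of x^7: 114688x^7 + 688128x^6 + (4014080/3)x^5 + (44154880/27)x^4 + (30392320/27)x^3 + (38649856/81)x^2 + (80625664/729)x + 8044544/729
image of x^8: 524288x^8 + (10485760/3)x^7 + (23855104/3)x^6 + (311951360/27)x^5 + (802816000/81)x^4 + (150470656/27)x^3 + (1407451136/729)x^2 + (839385088/2187)x + 72679424/2187
the matrix is upper triangular; its diagonal is (0, 4, 32, 192, 1024, 5120, 24576, 114688, 524288)
for a triangular matrix the eigenvalues are the diagonal entries, with algebraic multiplicity their repetition count


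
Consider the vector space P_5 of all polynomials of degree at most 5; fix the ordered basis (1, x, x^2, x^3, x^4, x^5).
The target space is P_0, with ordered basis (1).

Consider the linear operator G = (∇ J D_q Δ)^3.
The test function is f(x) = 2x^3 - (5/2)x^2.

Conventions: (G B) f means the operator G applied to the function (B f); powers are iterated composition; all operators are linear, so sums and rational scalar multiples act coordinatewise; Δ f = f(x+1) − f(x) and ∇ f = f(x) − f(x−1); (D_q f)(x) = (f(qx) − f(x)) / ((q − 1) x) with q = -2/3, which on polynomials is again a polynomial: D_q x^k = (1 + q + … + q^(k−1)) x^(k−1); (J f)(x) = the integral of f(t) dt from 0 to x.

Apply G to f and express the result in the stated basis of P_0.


the image equals g(x) = 0

Δ f = 6x^2 + x - 1/2
D_q Δ f = 2x + 1
J D_q Δ f = x^2 + x
∇ J D_q Δ f = 2x
Δ (∇ J D_q Δ) f = 2
D_q Δ (∇ J D_q Δ) f = 0
J D_q Δ (∇ J D_q Δ) f = 0
∇ J D_q Δ (∇ J D_q Δ) f = 0
Δ (∇ J D_q Δ) (∇ J D_q Δ) f = 0
D_q Δ (∇ J D_q Δ) (∇ J D_q Δ) f = 0
J D_q Δ (∇ J D_q Δ) (∇ J D_q Δ) f = 0
∇ J D_q Δ (∇ J D_q Δ) (∇ J D_q Δ) f = 0


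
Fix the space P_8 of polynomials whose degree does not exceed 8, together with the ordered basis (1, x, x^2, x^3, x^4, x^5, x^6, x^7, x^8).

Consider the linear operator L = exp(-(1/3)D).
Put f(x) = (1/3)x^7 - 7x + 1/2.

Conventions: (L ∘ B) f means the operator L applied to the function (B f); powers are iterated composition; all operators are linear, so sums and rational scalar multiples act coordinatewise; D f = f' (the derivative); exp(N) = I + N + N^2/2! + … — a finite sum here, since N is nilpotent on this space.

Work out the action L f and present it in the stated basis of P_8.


g(x) = (1/3)x^7 - (7/9)x^6 + (7/9)x^5 - (35/81)x^4 + (35/243)x^3 - (7/243)x^2 - (15302/2187)x + 37177/13122

order-1 term: -(7/9)x^6 + 7/3
order-2 term: (7/9)x^5
order-3 term: -(35/81)x^4
order-4 term: (35/243)x^3
order-5 term: -(7/243)x^2
order-6 term: (7/2187)x
order-7 term: -1/6561
the series for exp(-(1/3)D) f terminates at order 7
exp(-(1/3)D) f = (1/3)x^7 - (7/9)x^6 + (7/9)x^5 - (35/81)x^4 + (35/243)x^3 - (7/243)x^2 - (15302/2187)x + 37177/13122


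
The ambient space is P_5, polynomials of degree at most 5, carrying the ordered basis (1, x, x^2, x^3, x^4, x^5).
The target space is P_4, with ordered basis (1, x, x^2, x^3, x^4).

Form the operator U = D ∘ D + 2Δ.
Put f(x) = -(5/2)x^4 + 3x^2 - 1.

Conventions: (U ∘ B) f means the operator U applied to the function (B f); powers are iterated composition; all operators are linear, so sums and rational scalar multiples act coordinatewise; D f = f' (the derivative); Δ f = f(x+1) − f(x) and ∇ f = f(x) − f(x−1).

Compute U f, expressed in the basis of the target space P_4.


D f = -10x^3 + 6x
D D f = -30x^2 + 6
Δ f = -10x^3 - 15x^2 - 4x + 1/2
(2Δ) f = -20x^3 - 30x^2 - 8x + 1
(D ∘ D + 2Δ) f = -20x^3 - 60x^2 - 8x + 7

g(x) = -20x^3 - 60x^2 - 8x + 7


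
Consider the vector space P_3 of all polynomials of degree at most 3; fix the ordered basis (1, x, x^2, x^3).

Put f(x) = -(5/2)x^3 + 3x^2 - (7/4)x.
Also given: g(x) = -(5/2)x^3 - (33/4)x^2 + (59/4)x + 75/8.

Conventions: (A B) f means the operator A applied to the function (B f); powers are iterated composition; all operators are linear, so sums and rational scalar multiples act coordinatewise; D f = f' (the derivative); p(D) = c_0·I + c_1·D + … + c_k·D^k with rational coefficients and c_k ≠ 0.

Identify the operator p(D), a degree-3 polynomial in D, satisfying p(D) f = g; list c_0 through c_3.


D^0 f = -(5/2)x^3 + 3x^2 - (7/4)x
D^1 f = -(15/2)x^2 + 6x - 7/4
D^2 f = -15x + 6
D^3 f = -15
matching coefficients of g against c_0 f + c_1 Df + … from the top degree down determines the c_i
solution: c_0 = 1, c_1 = 3/2, c_2 = -1/2, c_3 = -1

p(D) = I + (3/2)·D − (1/2)·D^2 − D^3, i.e. c_0 = 1, c_1 = 3/2, c_2 = -1/2, c_3 = -1


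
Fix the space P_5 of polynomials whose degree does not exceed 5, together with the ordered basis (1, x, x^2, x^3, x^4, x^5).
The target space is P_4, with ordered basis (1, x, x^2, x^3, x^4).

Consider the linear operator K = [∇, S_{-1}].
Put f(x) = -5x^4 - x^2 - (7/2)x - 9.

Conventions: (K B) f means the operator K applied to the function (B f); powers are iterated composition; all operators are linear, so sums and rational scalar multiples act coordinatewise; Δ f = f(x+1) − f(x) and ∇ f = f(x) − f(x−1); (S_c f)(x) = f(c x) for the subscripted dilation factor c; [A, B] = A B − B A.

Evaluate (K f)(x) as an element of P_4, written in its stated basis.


g(x) = -40x^3 - 44x + 7

S_{-1} f = -5x^4 - x^2 + (7/2)x - 9
∇ S_{-1} f = -20x^3 + 30x^2 - 22x + 19/2
∇ f = -20x^3 + 30x^2 - 22x + 5/2
S_{-1} ∇ f = 20x^3 + 30x^2 + 22x + 5/2
[∇, S_{-1}] f = -40x^3 - 44x + 7


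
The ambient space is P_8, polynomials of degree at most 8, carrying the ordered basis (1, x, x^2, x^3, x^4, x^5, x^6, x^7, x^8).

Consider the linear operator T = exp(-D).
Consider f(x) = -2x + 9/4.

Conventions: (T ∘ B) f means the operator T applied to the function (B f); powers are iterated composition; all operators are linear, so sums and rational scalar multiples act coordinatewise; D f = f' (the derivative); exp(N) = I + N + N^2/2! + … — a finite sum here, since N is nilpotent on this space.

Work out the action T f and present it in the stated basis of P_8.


g(x) = -2x + 17/4

order-1 term: 2
the series for exp(-D) f terminates at order 1
exp(-D) f = -2x + 17/4


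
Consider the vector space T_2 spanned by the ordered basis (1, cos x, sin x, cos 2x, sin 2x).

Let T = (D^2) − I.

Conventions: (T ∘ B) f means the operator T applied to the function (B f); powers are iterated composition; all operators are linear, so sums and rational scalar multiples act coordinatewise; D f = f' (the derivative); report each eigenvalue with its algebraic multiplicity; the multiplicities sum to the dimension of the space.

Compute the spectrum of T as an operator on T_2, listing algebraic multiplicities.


image of 1: -1
image of cos x: -2cos x
image of sin x: -2sin x
image of cos 2x: -5cos 2x
image of sin 2x: -5sin 2x
the matrix is diagonal; its diagonal is (-1, -2, -2, -5, -5)
for a triangular matrix the eigenvalues are the diagonal entries, with algebraic multiplicity their repetition count

λ = -5 (multiplicity 2), λ = -2 (multiplicity 2), λ = -1 (multiplicity 1)


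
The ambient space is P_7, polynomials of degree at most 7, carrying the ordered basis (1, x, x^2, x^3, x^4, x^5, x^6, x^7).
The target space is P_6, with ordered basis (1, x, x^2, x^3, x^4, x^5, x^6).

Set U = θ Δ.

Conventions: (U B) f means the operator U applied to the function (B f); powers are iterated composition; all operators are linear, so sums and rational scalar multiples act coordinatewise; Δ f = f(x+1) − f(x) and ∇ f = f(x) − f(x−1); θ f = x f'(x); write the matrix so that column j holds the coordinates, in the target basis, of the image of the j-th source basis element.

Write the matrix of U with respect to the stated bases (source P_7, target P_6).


image of 1: 0
image of x: 0
image of x^2: 2x
image of x^3: 6x^2 + 3x
image of x^4: 12x^3 + 12x^2 + 4x
image of x^5: 20x^4 + 30x^3 + 20x^2 + 5x
image of x^6: 30x^5 + 60x^4 + 60x^3 + 30x^2 + 6x
image of x^7: 42x^6 + 105x^5 + 140x^4 + 105x^3 + 42x^2 + 7x
each image's coordinates form column j of the matrix

the matrix is [[0, 0, 0, 0, 0, 0, 0, 0]; [0, 0, 2, 3, 4, 5, 6, 7]; [0, 0, 0, 6, 12, 20, 30, 42]; [0, 0, 0, 0, 12, 30, 60, 105]; [0, 0, 0, 0, 0, 20, 60, 140]; [0, 0, 0, 0, 0, 0, 30, 105]; [0, 0, 0, 0, 0, 0, 0, 42]] (rows listed top to bottom)


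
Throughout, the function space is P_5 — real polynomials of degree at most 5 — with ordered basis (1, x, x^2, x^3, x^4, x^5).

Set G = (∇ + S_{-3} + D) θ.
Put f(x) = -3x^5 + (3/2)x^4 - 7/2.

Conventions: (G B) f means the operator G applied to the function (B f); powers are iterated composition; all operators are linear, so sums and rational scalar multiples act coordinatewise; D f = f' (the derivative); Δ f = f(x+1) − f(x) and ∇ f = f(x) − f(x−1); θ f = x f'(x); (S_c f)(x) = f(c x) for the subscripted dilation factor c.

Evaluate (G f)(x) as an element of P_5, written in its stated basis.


g(x) = 3645x^5 + 336x^4 + 198x^3 - 186x^2 + 99x - 21

θ f = -15x^5 + 6x^4
∇ θ f = -75x^4 + 174x^3 - 186x^2 + 99x - 21
S_{-3} θ f = 3645x^5 + 486x^4
D θ f = -75x^4 + 24x^3
(∇ + S_{-3} + D) θ f = 3645x^5 + 336x^4 + 198x^3 - 186x^2 + 99x - 21


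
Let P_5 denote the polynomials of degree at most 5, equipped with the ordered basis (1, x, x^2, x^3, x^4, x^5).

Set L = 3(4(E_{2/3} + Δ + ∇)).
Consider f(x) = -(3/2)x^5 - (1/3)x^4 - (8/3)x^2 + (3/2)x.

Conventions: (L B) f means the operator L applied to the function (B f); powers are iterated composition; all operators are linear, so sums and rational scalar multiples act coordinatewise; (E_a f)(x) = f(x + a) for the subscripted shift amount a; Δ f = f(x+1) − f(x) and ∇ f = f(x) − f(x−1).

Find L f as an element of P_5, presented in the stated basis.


E_{2/3} f = -(3/2)x^5 - (16/3)x^4 - (68/9)x^3 - 8x^2 - (637/162)x - 109/243
Δ f = -(15/2)x^4 - (49/3)x^3 - 17x^2 - (85/6)x - 3
∇ f = -(15/2)x^4 + (41/3)x^3 - 13x^2 + (5/6)x + 3
(E_{2/3} + Δ + ∇) f = -(3/2)x^5 - (61/3)x^4 - (92/9)x^3 - 38x^2 - (2797/162)x - 109/243
(4(E_{2/3} + Δ + ∇)) f = -6x^5 - (244/3)x^4 - (368/9)x^3 - 152x^2 - (5594/81)x - 436/243
(3(4(E_{2/3} + Δ + ∇))) f = -18x^5 - 244x^4 - (368/3)x^3 - 456x^2 - (5594/27)x - 436/81

the result is g(x) = -18x^5 - 244x^4 - (368/3)x^3 - 456x^2 - (5594/27)x - 436/81


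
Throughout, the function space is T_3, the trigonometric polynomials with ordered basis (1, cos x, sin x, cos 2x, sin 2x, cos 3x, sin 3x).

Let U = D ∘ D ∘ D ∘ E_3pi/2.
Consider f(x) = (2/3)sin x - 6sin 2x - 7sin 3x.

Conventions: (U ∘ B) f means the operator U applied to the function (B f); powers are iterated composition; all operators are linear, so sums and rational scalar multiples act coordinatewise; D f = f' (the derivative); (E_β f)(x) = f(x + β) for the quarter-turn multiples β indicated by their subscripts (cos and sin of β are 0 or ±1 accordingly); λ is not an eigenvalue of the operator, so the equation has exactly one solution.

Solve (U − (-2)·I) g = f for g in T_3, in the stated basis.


the result is g(x) = (2/3)sin x + (12/17)cos 2x - (3/17)sin 2x - (7/29)sin 3x

write g with unknown coordinates in the stated basis and equate coefficients in (U − (-2)·I) g = f
solving from the highest basis element down gives g = (2/3)sin x + (12/17)cos 2x - (3/17)sin 2x - (7/29)sin 3x
check: U g = -(2/3)sin x - (24/17)cos 2x - (96/17)sin 2x - (189/29)sin 3x
so U g − (-2)·g = (2/3)sin x - 6sin 2x - 7sin 3x = f ✓


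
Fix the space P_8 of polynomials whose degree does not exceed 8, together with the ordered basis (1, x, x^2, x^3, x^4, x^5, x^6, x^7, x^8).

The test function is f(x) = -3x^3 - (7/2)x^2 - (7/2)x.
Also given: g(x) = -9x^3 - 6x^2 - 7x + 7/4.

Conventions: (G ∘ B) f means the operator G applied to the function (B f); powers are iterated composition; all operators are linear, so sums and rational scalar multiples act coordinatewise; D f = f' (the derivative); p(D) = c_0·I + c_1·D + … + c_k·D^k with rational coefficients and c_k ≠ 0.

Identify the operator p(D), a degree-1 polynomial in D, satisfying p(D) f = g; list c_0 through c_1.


D^0 f = -3x^3 - (7/2)x^2 - (7/2)x
D^1 f = -9x^2 - 7x - 7/2
matching coefficients of g against c_0 f + c_1 Df + … from the top degree down determines the c_i
solution: c_0 = 3, c_1 = -1/2

c_0 = 3, c_1 = -1/2


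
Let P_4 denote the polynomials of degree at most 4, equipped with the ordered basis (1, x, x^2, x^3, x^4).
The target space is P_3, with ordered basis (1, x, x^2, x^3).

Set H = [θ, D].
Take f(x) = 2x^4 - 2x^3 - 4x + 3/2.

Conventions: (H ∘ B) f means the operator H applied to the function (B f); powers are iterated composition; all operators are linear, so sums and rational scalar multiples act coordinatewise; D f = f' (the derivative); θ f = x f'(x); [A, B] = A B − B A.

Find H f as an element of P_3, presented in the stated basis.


the result is g(x) = -8x^3 + 6x^2 + 4

D f = 8x^3 - 6x^2 - 4
θ D f = 24x^3 - 12x^2
θ f = 8x^4 - 6x^3 - 4x
D θ f = 32x^3 - 18x^2 - 4
[θ, D] f = -8x^3 + 6x^2 + 4


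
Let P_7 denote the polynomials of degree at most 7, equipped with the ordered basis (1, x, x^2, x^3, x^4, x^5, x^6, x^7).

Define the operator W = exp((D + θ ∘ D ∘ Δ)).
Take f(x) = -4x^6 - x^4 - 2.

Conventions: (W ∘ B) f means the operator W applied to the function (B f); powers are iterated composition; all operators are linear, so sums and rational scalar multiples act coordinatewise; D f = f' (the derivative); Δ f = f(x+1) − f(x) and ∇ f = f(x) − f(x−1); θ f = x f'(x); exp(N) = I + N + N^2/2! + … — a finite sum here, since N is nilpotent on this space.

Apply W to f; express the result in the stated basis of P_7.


order-1 term: -24x^5 - 480x^4 - 724x^3 - 504x^2 - 132x
order-2 term: -60x^4 - 1680x^3 - 7566x^2 - 5796x - 66
order-3 term: -80x^3 - 2160x^2 - 8644x - 1932
order-4 term: -60x^2 - 1200x - 2161
order-5 term: -24x - 240
order-6 term: -4
the series for exp((D + θ ∘ D ∘ Δ)) f terminates at order 6
exp((D + θ ∘ D ∘ Δ)) f = -4x^6 - 24x^5 - 541x^4 - 2484x^3 - 10290x^2 - 15796x - 4405

the result is g(x) = -4x^6 - 24x^5 - 541x^4 - 2484x^3 - 10290x^2 - 15796x - 4405


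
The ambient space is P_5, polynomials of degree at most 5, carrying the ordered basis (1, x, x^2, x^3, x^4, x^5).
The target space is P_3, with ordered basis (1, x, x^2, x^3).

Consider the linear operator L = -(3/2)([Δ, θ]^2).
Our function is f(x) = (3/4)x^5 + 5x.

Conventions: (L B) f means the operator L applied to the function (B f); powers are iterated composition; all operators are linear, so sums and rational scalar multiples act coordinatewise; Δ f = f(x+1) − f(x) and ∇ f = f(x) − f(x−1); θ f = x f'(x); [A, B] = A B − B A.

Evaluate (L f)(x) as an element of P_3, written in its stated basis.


g(x) = -(45/2)x^3 - 135x^2 - 270x - 180

θ f = (15/4)x^5 + 5x
Δ θ f = (75/4)x^4 + (75/2)x^3 + (75/2)x^2 + (75/4)x + 35/4
Δ f = (15/4)x^4 + (15/2)x^3 + (15/2)x^2 + (15/4)x + 23/4
θ Δ f = 15x^4 + (45/2)x^3 + 15x^2 + (15/4)x
[Δ, θ] f = (15/4)x^4 + 15x^3 + (45/2)x^2 + 15x + 35/4
θ [Δ, θ] f = 15x^4 + 45x^3 + 45x^2 + 15x
Δ θ [Δ, θ] f = 60x^3 + 225x^2 + 285x + 120
Δ [Δ, θ] f = 15x^3 + (135/2)x^2 + 105x + 225/4
θ Δ [Δ, θ] f = 45x^3 + 135x^2 + 105x
[Δ, θ] [Δ, θ] f = 15x^3 + 90x^2 + 180x + 120
(-(3/2)([Δ, θ]^2)) f = -(45/2)x^3 - 135x^2 - 270x - 180


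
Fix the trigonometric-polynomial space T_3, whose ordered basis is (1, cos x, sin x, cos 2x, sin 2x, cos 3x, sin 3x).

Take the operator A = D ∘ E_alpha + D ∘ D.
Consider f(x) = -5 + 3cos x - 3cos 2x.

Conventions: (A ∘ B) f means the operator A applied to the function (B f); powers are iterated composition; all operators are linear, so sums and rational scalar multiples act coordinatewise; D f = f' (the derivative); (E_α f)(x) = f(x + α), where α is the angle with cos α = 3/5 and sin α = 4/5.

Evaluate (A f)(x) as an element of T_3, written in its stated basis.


E_alpha f = -5 + (9/5)cos x - (12/5)sin x + (21/25)cos 2x + (72/25)sin 2x
D E_alpha f = -(12/5)cos x - (9/5)sin x + (144/25)cos 2x - (42/25)sin 2x
D f = -3sin x + 6sin 2x
D D f = -3cos x + 12cos 2x
(D ∘ E_alpha + D ∘ D) f = -(27/5)cos x - (9/5)sin x + (444/25)cos 2x - (42/25)sin 2x

the image equals g(x) = -(27/5)cos x - (9/5)sin x + (444/25)cos 2x - (42/25)sin 2x
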